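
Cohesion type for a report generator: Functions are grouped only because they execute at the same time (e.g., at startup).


Reasoning: Related by timing only
Type: Temporal cohesion

Temporal cohesion


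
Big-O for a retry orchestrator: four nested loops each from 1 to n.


Reasoning: four levels of nesting
Complexity: O(n^4)

O(n^4)


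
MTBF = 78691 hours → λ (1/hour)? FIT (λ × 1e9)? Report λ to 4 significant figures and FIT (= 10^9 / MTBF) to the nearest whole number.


Formula: λ = 1 / MTBF; FIT = λ × 1e9 = 1e9 / MTBF
λ = 1 / 78691 ≈ 1.271e-05 failures/hour
FIT = 1e9 / 78691 ≈ 12708 failures per 1e9 hours (nearest whole number)

λ = 1.271e-05 /h, FIT = 12708


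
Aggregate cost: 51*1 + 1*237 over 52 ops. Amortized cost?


Formula: Amortized cost = Total cost / Operations
Total cost = (51 * 1) + (1 * 237)
Total cost = 51 + 237 = 288
Amortized = 288 / 52 = 5.5385

5.5385


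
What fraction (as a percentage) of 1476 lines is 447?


Coverage = covered / total * 100
Coverage = 447 / 1476 * 100
Coverage = 30.28%

30.28%


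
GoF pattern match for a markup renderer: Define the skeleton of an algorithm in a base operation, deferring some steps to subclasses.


This matches the Template Method pattern

Template Method


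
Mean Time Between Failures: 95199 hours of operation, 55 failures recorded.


Formula: MTBF = Total operating time / Number of failures
MTBF = 95199 / 55
MTBF = 1730.89 hours

1730.89 hours


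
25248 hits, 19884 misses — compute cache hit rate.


Formula: hit rate = hits / (hits + misses) * 100
hit rate = 25248 / (25248 + 19884) * 100
hit rate = 25248 / 45132 * 100
hit rate = 55.94%

55.94%


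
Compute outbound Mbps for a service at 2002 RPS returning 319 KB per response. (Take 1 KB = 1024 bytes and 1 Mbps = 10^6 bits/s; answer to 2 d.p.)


Formula: Mbps = payload_bytes * RPS * 8 / 1e6
Payload per request = 319 KB = 319 * 1024 = 326656 bytes
Total bytes/sec = 326656 * 2002 = 653965312
Total bits/sec = 653965312 * 8 = 5231722496
Mbps = 5231722496 / 1e6 = 5231.72

5231.72 Mbps


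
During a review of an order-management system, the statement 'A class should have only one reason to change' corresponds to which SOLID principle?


This describes the Single Responsibility Principle (SRP)

Single Responsibility Principle (SRP)


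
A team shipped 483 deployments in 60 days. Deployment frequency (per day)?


Formula: deployments per day = releases / days
= 483 / 60
= 8.05 deploys/day
(equivalently, 56.35 deploys/week)

8.05 deploys/day


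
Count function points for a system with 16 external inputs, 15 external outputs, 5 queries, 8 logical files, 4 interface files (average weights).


UFP = EI*4 + EO*5 + EQ*4 + ILF*10 + EIF*7
UFP = 16*4 + 15*5 + 5*4 + 8*10 + 4*7
UFP = 64 + 75 + 20 + 80 + 28
UFP = 267

267


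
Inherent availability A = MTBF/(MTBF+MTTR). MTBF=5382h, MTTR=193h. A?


Availability = MTBF / (MTBF + MTTR)
Availability = 5382 / (5382 + 193)
Availability = 5382 / 5575
Availability = 96.5381%

96.5381%


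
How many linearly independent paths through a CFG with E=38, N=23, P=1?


Formula: V(G) = E - N + 2P
V(G) = 38 - 23 + 2*1
V(G) = 15 + 2
V(G) = 17

17


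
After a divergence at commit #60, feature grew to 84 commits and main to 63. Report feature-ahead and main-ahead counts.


Common ancestor: commit #60
feature commits after divergence: 84 - 60 = 24
main commits after divergence: 63 - 60 = 3
feature is 24 commits ahead of main
main is 3 commits ahead of feature

feature ahead: 24, main ahead: 3


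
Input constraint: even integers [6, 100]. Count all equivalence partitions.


Constraint: even integers in [6, 100]
Class 1: x < 6 — out-of-range invalid
Class 2: x in [6,100] but odd — wrong type invalid
Class 3: x in [6,100] and even — valid
Class 4: x > 100 — out-of-range invalid
Total equivalence classes: 4

4 equivalence classes


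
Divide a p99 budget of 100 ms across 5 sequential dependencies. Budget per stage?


Formula: per_stage = total_budget / stages
per_stage = 100 / 5
per_stage = 20.0 ms

20.0 ms


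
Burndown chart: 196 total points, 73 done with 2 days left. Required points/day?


Formula: Required rate = Remaining points / Days left
Remaining = 196 - 73 = 123 points
Required rate = 123 / 2 = 61.5 points/day

61.5 points/day


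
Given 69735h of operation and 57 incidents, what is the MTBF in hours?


Formula: MTBF = Total operating time / Number of failures
MTBF = 69735 / 57
MTBF = 1223.42 hours

1223.42 hours


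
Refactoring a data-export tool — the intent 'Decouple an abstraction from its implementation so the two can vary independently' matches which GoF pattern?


This matches the Bridge pattern

Bridge


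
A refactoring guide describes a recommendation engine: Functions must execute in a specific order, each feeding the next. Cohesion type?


Reasoning: Output of one is input to next
Type: Sequential cohesion

Sequential cohesion


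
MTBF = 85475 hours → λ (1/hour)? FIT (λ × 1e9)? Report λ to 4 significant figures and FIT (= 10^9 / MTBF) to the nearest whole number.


Formula: λ = 1 / MTBF; FIT = λ × 1e9 = 1e9 / MTBF
λ = 1 / 85475 ≈ 1.170e-05 failures/hour
FIT = 1e9 / 85475 ≈ 11699 failures per 1e9 hours (nearest whole number)

λ = 1.170e-05 /h, FIT = 11699


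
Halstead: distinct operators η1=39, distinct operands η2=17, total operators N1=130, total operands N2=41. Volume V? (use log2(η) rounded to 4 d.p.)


Formula: V = N * log2(η), where N = N1 + N2 and η = η1 + η2
η = 39 + 17 = 56
N = 130 + 41 = 171
log2(56) ≈ 5.8074
V = 171 * 5.8074 = 993.07

993.07


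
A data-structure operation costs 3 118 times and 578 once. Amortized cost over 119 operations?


Formula: Amortized cost = Total cost / Operations
Total cost = (118 * 3) + (1 * 578)
Total cost = 354 + 578 = 932
Amortized = 932 / 119 = 7.8319

7.8319


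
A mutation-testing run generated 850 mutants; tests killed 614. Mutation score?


Mutation score = killed / total * 100
Mutation score = 614 / 850 * 100
Mutation score = 72.24%

72.24%


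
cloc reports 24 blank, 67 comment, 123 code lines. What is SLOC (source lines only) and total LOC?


Total LOC = blank + comment + code
Total LOC = 24 + 67 + 123 = 214
SLOC (source only) = code = 123

Total LOC: 214, SLOC: 123


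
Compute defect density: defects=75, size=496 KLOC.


Defect density = defects / KLOC
Defect density = 75 / 496
Defect density = 0.151 defects/KLOC

0.151 defects/KLOC


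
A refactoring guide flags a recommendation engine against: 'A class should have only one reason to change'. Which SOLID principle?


This describes the Single Responsibility Principle (SRP)

Single Responsibility Principle (SRP)


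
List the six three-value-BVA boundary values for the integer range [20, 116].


Range: [20, 116]
Boundaries: just below min, min, min+1, max-1, max, just above max
Values: [19, 20, 21, 115, 116, 117]

[19, 20, 21, 115, 116, 117]


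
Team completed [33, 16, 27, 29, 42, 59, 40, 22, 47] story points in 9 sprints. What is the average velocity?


Formula: Avg velocity = Total points / Number of sprints
Points: [33, 16, 27, 29, 42, 59, 40, 22, 47]
Sum = 33 + 16 + 27 + 29 + 42 + 59 + 40 + 22 + 47 = 315
Avg velocity = 315 / 9 = 35.0 points/sprint

35.0 points/sprint


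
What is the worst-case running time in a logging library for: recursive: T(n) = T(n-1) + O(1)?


Reasoning: linear recursion with constant work per frame
Complexity: O(n)

O(n)


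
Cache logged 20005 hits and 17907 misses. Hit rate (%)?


Formula: hit rate = hits / (hits + misses) * 100
hit rate = 20005 / (20005 + 17907) * 100
hit rate = 20005 / 37912 * 100
hit rate = 52.77%

52.77%


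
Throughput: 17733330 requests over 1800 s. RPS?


Formula: throughput = requests / seconds
throughput = 17733330 / 1800
throughput = 9851.85 requests/second

9851.85 requests/second


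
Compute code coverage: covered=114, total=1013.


Coverage = covered / total * 100
Coverage = 114 / 1013 * 100
Coverage = 11.25%

11.25%


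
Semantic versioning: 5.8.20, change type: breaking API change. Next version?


Current: 5.8.20
Change category: 'breaking API change' → major bump
SemVer rule: major bump → increment MAJOR, reset MINOR and PATCH to 0
New: 6.0.0

6.0.0


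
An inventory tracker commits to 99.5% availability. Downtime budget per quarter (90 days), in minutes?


Formula: allowed downtime = period * (100 - SLA) / 100
Period (quarter (90 days)) = 129600 minutes
Unavailability fraction = (100 - 99.5) / 100
Allowed downtime = 129600 * (100 - 99.5) / 100
Allowed downtime = 648.0 minutes

648.0 minutes


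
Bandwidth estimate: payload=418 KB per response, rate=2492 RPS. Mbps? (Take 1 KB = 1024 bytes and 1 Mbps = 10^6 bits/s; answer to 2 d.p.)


Formula: Mbps = payload_bytes * RPS * 8 / 1e6
Payload per request = 418 KB = 418 * 1024 = 428032 bytes
Total bytes/sec = 428032 * 2492 = 1066655744
Total bits/sec = 1066655744 * 8 = 8533245952
Mbps = 8533245952 / 1e6 = 8533.25

8533.25 Mbps


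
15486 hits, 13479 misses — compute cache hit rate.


Formula: hit rate = hits / (hits + misses) * 100
hit rate = 15486 / (15486 + 13479) * 100
hit rate = 15486 / 28965 * 100
hit rate = 53.46%

53.46%


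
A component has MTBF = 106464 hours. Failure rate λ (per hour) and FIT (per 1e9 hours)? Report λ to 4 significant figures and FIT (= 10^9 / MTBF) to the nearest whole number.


Formula: λ = 1 / MTBF; FIT = λ × 1e9 = 1e9 / MTBF
λ = 1 / 106464 ≈ 9.393e-06 failures/hour
FIT = 1e9 / 106464 ≈ 9393 failures per 1e9 hours (nearest whole number)

λ = 9.393e-06 /h, FIT = 9393


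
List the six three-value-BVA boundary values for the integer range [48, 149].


Range: [48, 149]
Boundaries: just below min, min, min+1, max-1, max, just above max
Values: [47, 48, 49, 148, 149, 150]

[47, 48, 49, 148, 149, 150]


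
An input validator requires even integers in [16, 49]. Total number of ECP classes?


Constraint: even integers in [16, 49]
Class 1: x < 16 — out-of-range invalid
Class 2: x in [16,49] but odd — wrong type invalid
Class 3: x in [16,49] and even — valid
Class 4: x > 49 — out-of-range invalid
Total equivalence classes: 4

4 equivalence classes


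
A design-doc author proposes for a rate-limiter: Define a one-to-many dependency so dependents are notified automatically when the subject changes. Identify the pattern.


This matches the Observer pattern

Observer


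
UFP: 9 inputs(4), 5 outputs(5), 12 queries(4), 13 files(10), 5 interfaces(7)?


UFP = EI*4 + EO*5 + EQ*4 + ILF*10 + EIF*7
UFP = 9*4 + 5*5 + 12*4 + 13*10 + 5*7
UFP = 36 + 25 + 48 + 130 + 35
UFP = 274

274


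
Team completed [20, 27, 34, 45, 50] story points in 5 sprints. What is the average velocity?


Formula: Avg velocity = Total points / Number of sprints
Points: [20, 27, 34, 45, 50]
Sum = 20 + 27 + 34 + 45 + 50 = 176
Avg velocity = 176 / 5 = 35.2 points/sprint

35.2 points/sprint


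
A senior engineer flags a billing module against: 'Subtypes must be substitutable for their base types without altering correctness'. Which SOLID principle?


This describes the Liskov Substitution Principle (LSP)

Liskov Substitution Principle (LSP)


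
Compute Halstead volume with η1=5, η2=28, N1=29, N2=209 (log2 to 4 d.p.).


Formula: V = N * log2(η), where N = N1 + N2 and η = η1 + η2
η = 5 + 28 = 33
N = 29 + 209 = 238
log2(33) ≈ 5.0444
V = 238 * 5.0444 = 1200.57

1200.57


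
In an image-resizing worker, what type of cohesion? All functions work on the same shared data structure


Reasoning: Functions share data
Type: Communicational cohesion

Communicational cohesion


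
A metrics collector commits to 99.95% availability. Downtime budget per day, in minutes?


Formula: allowed downtime = period * (100 - SLA) / 100
Period (day) = 1440 minutes
Unavailability fraction = (100 - 99.95) / 100
Allowed downtime = 1440 * (100 - 99.95) / 100
Allowed downtime = 0.72 minutes

0.72 minutes


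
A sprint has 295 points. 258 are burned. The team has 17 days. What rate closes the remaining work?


Formula: Required rate = Remaining points / Days left
Remaining = 295 - 258 = 37 points
Required rate = 37 / 17 = 2.18 points/day

2.18 points/day


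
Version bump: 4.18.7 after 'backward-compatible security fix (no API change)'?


Current: 4.18.7
Change category: 'backward-compatible security fix (no API change)' → patch bump
SemVer rule: patch bump → increment PATCH (MAJOR and MINOR unchanged)
New: 4.18.8

4.18.8


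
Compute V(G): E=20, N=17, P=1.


Formula: V(G) = E - N + 2P
V(G) = 20 - 17 + 2*1
V(G) = 3 + 2
V(G) = 5

5


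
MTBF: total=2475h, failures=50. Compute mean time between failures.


Formula: MTBF = Total operating time / Number of failures
MTBF = 2475 / 50
MTBF = 49.5 hours

49.5 hours


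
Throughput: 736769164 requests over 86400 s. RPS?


Formula: throughput = requests / seconds
throughput = 736769164 / 86400
throughput = 8527.42 requests/second

8527.42 requests/second


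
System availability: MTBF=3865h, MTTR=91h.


Availability = MTBF / (MTBF + MTTR)
Availability = 3865 / (3865 + 91)
Availability = 3865 / 3956
Availability = 97.6997%

97.6997%


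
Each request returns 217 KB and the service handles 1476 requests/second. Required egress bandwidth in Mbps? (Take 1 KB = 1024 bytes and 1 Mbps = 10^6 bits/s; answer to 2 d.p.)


Formula: Mbps = payload_bytes * RPS * 8 / 1e6
Payload per request = 217 KB = 217 * 1024 = 222208 bytes
Total bytes/sec = 222208 * 1476 = 327979008
Total bits/sec = 327979008 * 8 = 2623832064
Mbps = 2623832064 / 1e6 = 2623.83

2623.83 Mbps


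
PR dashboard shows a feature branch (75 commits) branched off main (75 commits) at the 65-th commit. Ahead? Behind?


Common ancestor: commit #65
feature commits after divergence: 75 - 65 = 10
main commits after divergence: 75 - 65 = 10
feature is 10 commits ahead of main
main is 10 commits ahead of feature

feature ahead: 10, main ahead: 10


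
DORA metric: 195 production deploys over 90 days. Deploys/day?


Formula: deployments per day = releases / days
= 195 / 90
= 2.167 deploys/day
(equivalently, 15.17 deploys/week)

2.167 deploys/day


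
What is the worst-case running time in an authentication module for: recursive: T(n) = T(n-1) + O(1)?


Reasoning: linear recursion with constant work per frame
Complexity: O(n)

O(n)


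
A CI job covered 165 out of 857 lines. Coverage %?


Coverage = covered / total * 100
Coverage = 165 / 857 * 100
Coverage = 19.25%

19.25%


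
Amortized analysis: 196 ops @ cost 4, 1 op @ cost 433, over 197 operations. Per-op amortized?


Formula: Amortized cost = Total cost / Operations
Total cost = (196 * 4) + (1 * 433)
Total cost = 784 + 433 = 1217
Amortized = 1217 / 197 = 6.1777

6.1777


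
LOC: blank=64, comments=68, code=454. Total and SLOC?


Total LOC = blank + comment + code
Total LOC = 64 + 68 + 454 = 586
SLOC (source only) = code = 454

Total LOC: 586, SLOC: 454


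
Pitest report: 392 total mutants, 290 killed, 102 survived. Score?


Mutation score = killed / total * 100
Mutation score = 290 / 392 * 100
Mutation score = 73.98%

73.98%


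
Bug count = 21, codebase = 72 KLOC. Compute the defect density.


Defect density = defects / KLOC
Defect density = 21 / 72
Defect density = 0.292 defects/KLOC

0.292 defects/KLOC


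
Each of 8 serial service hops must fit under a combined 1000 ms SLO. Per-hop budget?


Formula: per_stage = total_budget / stages
per_stage = 1000 / 8
per_stage = 125.0 ms

125.0 ms


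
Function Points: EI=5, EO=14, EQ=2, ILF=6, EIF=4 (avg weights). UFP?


UFP = EI*4 + EO*5 + EQ*4 + ILF*10 + EIF*7
UFP = 5*4 + 14*5 + 2*4 + 6*10 + 4*7
UFP = 20 + 70 + 8 + 60 + 28
UFP = 186

186


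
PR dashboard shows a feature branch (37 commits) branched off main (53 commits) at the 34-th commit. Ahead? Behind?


Common ancestor: commit #34
feature commits after divergence: 37 - 34 = 3
main commits after divergence: 53 - 34 = 19
feature is 3 commits ahead of main
main is 19 commits ahead of feature

feature ahead: 3, main ahead: 19


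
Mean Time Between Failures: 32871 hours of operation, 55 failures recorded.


Formula: MTBF = Total operating time / Number of failures
MTBF = 32871 / 55
MTBF = 597.65 hours

597.65 hours


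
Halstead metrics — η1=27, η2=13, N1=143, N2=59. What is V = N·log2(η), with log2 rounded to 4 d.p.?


Formula: V = N * log2(η), where N = N1 + N2 and η = η1 + η2
η = 27 + 13 = 40
N = 143 + 59 = 202
log2(40) ≈ 5.3219
V = 202 * 5.3219 = 1075.02

1075.02


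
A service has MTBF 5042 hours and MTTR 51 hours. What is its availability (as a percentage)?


Availability = MTBF / (MTBF + MTTR)
Availability = 5042 / (5042 + 51)
Availability = 5042 / 5093
Availability = 98.9986%

98.9986%


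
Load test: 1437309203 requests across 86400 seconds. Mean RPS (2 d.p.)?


Formula: throughput = requests / seconds
throughput = 1437309203 / 86400
throughput = 16635.52 requests/second

16635.52 requests/second


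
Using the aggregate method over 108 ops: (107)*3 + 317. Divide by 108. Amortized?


Formula: Amortized cost = Total cost / Operations
Total cost = (107 * 3) + (1 * 317)
Total cost = 321 + 317 = 638
Amortized = 638 / 108 = 5.9074

5.9074


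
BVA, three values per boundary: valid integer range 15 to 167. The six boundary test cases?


Range: [15, 167]
Boundaries: just below min, min, min+1, max-1, max, just above max
Values: [14, 15, 16, 166, 167, 168]

[14, 15, 16, 166, 167, 168]


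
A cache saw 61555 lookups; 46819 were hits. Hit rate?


Formula: hit rate = hits / (hits + misses) * 100
hit rate = 46819 / (46819 + 14736) * 100
hit rate = 46819 / 61555 * 100
hit rate = 76.06%

76.06%


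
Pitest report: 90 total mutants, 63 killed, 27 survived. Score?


Mutation score = killed / total * 100
Mutation score = 63 / 90 * 100
Mutation score = 70.0%

70.0%


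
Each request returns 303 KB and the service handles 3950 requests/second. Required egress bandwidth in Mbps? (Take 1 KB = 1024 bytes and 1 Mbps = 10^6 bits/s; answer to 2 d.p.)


Formula: Mbps = payload_bytes * RPS * 8 / 1e6
Payload per request = 303 KB = 303 * 1024 = 310272 bytes
Total bytes/sec = 310272 * 3950 = 1225574400
Total bits/sec = 1225574400 * 8 = 9804595200
Mbps = 9804595200 / 1e6 = 9804.6

9804.6 Mbps


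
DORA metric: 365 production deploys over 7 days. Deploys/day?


Formula: deployments per day = releases / days
= 365 / 7
= 52.143 deploys/day
(equivalently, 365.0 deploys/week)

52.143 deploys/day


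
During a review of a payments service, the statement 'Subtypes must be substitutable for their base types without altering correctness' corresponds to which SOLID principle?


This describes the Liskov Substitution Principle (LSP)

Liskov Substitution Principle (LSP)


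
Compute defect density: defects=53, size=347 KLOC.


Defect density = defects / KLOC
Defect density = 53 / 347
Defect density = 0.153 defects/KLOC

0.153 defects/KLOC


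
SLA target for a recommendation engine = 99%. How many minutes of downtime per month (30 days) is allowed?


Formula: allowed downtime = period * (100 - SLA) / 100
Period (month (30 days)) = 43200 minutes
Unavailability fraction = (100 - 99.0) / 100
Allowed downtime = 43200 * (100 - 99.0) / 100
Allowed downtime = 432.0 minutes

432.0 minutes


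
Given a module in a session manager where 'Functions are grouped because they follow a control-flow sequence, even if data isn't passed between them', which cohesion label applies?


Reasoning: Grouped by order of execution within a routine, not by data flow
Type: Procedural cohesion

Procedural cohesion


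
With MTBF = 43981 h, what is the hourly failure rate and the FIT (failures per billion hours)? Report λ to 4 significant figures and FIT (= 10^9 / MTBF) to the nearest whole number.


Formula: λ = 1 / MTBF; FIT = λ × 1e9 = 1e9 / MTBF
λ = 1 / 43981 ≈ 2.274e-05 failures/hour
FIT = 1e9 / 43981 ≈ 22737 failures per 1e9 hours (nearest whole number)

λ = 2.274e-05 /h, FIT = 22737


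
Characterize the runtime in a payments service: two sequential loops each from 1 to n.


Reasoning: sequential dominates: O(n) + O(n) = O(n)
Complexity: O(n)

O(n)


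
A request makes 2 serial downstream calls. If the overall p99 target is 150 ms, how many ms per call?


Formula: per_stage = total_budget / stages
per_stage = 150 / 2
per_stage = 75.0 ms

75.0 ms


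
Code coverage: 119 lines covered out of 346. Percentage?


Coverage = covered / total * 100
Coverage = 119 / 346 * 100
Coverage = 34.39%

34.39%


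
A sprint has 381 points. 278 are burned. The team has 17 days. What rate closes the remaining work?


Formula: Required rate = Remaining points / Days left
Remaining = 381 - 278 = 103 points
Required rate = 103 / 17 = 6.06 points/day

6.06 points/day


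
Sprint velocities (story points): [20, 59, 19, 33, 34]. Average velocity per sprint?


Formula: Avg velocity = Total points / Number of sprints
Points: [20, 59, 19, 33, 34]
Sum = 20 + 59 + 19 + 33 + 34 = 165
Avg velocity = 165 / 5 = 33.0 points/sprint

33.0 points/sprint


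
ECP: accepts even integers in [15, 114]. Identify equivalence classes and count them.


Constraint: even integers in [15, 114]
Class 1: x < 15 — out-of-range invalid
Class 2: x in [15,114] but odd — wrong type invalid
Class 3: x in [15,114] and even — valid
Class 4: x > 114 — out-of-range invalid
Total equivalence classes: 4

4 equivalence classes


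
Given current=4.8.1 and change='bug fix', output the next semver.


Current: 4.8.1
Change category: 'bug fix' → patch bump
SemVer rule: patch bump → increment PATCH (MAJOR and MINOR unchanged)
New: 4.8.2

4.8.2


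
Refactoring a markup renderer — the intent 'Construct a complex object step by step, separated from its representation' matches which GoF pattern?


This matches the Builder pattern

Builder


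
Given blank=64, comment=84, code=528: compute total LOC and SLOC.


Total LOC = blank + comment + code
Total LOC = 64 + 84 + 528 = 676
SLOC (source only) = code = 528

Total LOC: 676, SLOC: 528


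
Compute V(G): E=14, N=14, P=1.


Formula: V(G) = E - N + 2P
V(G) = 14 - 14 + 2*1
V(G) = 0 + 2
V(G) = 2

2


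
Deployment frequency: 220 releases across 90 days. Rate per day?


Formula: deployments per day = releases / days
= 220 / 90
= 2.444 deploys/day
(equivalently, 17.11 deploys/week)

2.444 deploys/day


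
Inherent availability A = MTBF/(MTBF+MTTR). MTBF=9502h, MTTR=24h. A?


Availability = MTBF / (MTBF + MTTR)
Availability = 9502 / (9502 + 24)
Availability = 9502 / 9526
Availability = 99.7481%

99.7481%


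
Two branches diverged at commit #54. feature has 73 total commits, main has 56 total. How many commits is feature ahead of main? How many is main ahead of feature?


Common ancestor: commit #54
feature commits after divergence: 73 - 54 = 19
main commits after divergence: 56 - 54 = 2
feature is 19 commits ahead of main
main is 2 commits ahead of feature

feature ahead: 19, main ahead: 2


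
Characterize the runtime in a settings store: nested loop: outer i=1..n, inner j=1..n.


Reasoning: n iterations times n iterations
Complexity: O(n^2)

O(n^2)


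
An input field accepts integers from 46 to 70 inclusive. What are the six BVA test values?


Range: [46, 70]
Boundaries: just below min, min, min+1, max-1, max, just above max
Values: [45, 46, 47, 69, 70, 71]

[45, 46, 47, 69, 70, 71]


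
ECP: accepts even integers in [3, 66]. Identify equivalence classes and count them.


Constraint: even integers in [3, 66]
Class 1: x < 3 — out-of-range invalid
Class 2: x in [3,66] but odd — wrong type invalid
Class 3: x in [3,66] and even — valid
Class 4: x > 66 — out-of-range invalid
Total equivalence classes: 4

4 equivalence classes


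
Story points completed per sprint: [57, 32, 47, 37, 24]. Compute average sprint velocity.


Formula: Avg velocity = Total points / Number of sprints
Points: [57, 32, 47, 37, 24]
Sum = 57 + 32 + 47 + 37 + 24 = 197
Avg velocity = 197 / 5 = 39.4 points/sprint

39.4 points/sprint


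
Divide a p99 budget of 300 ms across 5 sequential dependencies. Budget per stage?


Formula: per_stage = total_budget / stages
per_stage = 300 / 5
per_stage = 60.0 ms

60.0 ms


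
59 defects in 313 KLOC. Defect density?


Defect density = defects / KLOC
Defect density = 59 / 313
Defect density = 0.188 defects/KLOC

0.188 defects/KLOC


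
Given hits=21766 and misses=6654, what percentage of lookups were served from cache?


Formula: hit rate = hits / (hits + misses) * 100
hit rate = 21766 / (21766 + 6654) * 100
hit rate = 21766 / 28420 * 100
hit rate = 76.59%

76.59%


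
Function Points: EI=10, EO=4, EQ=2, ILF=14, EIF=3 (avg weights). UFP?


UFP = EI*4 + EO*5 + EQ*4 + ILF*10 + EIF*7
UFP = 10*4 + 4*5 + 2*4 + 14*10 + 3*7
UFP = 40 + 20 + 8 + 140 + 21
UFP = 229

229


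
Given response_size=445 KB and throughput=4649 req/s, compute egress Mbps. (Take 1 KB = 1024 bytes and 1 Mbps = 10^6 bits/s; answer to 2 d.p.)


Formula: Mbps = payload_bytes * RPS * 8 / 1e6
Payload per request = 445 KB = 445 * 1024 = 455680 bytes
Total bytes/sec = 455680 * 4649 = 2118456320
Total bits/sec = 2118456320 * 8 = 16947650560
Mbps = 16947650560 / 1e6 = 16947.65

16947.65 Mbps


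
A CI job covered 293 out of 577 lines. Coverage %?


Coverage = covered / total * 100
Coverage = 293 / 577 * 100
Coverage = 50.78%

50.78%


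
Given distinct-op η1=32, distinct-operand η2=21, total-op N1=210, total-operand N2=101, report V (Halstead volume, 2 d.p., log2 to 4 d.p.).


Formula: V = N * log2(η), where N = N1 + N2 and η = η1 + η2
η = 32 + 21 = 53
N = 210 + 101 = 311
log2(53) ≈ 5.7279
V = 311 * 5.7279 = 1781.38

1781.38


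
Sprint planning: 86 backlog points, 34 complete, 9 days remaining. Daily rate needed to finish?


Formula: Required rate = Remaining points / Days left
Remaining = 86 - 34 = 52 points
Required rate = 52 / 9 = 5.78 points/day

5.78 points/day


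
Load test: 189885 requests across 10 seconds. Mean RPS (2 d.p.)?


Formula: throughput = requests / seconds
throughput = 189885 / 10
throughput = 18988.5 requests/second

18988.5 requests/second


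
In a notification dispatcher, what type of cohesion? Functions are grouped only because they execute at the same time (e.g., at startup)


Reasoning: Related by timing only
Type: Temporal cohesion

Temporal cohesion


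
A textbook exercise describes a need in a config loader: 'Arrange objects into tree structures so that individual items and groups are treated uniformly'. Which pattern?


This matches the Composite pattern

Composite


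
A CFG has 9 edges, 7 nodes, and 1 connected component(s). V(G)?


Formula: V(G) = E - N + 2P
V(G) = 9 - 7 + 2*1
V(G) = 2 + 2
V(G) = 4

4


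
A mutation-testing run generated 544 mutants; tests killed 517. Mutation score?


Mutation score = killed / total * 100
Mutation score = 517 / 544 * 100
Mutation score = 95.04%

95.04%


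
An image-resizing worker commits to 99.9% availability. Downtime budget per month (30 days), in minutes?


Formula: allowed downtime = period * (100 - SLA) / 100
Period (month (30 days)) = 43200 minutes
Unavailability fraction = (100 - 99.9) / 100
Allowed downtime = 43200 * (100 - 99.9) / 100
Allowed downtime = 43.2 minutes

43.2 minutes


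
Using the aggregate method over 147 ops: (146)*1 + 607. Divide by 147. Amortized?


Formula: Amortized cost = Total cost / Operations
Total cost = (146 * 1) + (1 * 607)
Total cost = 146 + 607 = 753
Amortized = 753 / 147 = 5.1224

5.1224


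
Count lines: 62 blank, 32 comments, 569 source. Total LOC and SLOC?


Total LOC = blank + comment + code
Total LOC = 62 + 32 + 569 = 663
SLOC (source only) = code = 569

Total LOC: 663, SLOC: 569


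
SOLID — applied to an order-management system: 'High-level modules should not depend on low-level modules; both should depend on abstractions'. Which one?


This describes the Dependency Inversion Principle (DIP)

Dependency Inversion Principle (DIP)


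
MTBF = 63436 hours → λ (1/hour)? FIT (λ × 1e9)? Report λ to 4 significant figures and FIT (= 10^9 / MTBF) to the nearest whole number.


Formula: λ = 1 / MTBF; FIT = λ × 1e9 = 1e9 / MTBF
λ = 1 / 63436 ≈ 1.576e-05 failures/hour
FIT = 1e9 / 63436 ≈ 15764 failures per 1e9 hours (nearest whole number)

λ = 1.576e-05 /h, FIT = 15764


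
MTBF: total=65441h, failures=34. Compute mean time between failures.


Formula: MTBF = Total operating time / Number of failures
MTBF = 65441 / 34
MTBF = 1924.74 hours

1924.74 hours


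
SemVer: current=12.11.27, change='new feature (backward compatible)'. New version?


Current: 12.11.27
Change category: 'new feature (backward compatible)' → minor bump
SemVer rule: minor bump → increment MINOR, reset PATCH to 0 (MAJOR unchanged)
New: 12.12.0

12.12.0


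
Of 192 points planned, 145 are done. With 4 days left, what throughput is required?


Formula: Required rate = Remaining points / Days left
Remaining = 192 - 145 = 47 points
Required rate = 47 / 4 = 11.75 points/day

11.75 points/day


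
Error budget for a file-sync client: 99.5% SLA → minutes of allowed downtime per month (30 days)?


Formula: allowed downtime = period * (100 - SLA) / 100
Period (month (30 days)) = 43200 minutes
Unavailability fraction = (100 - 99.5) / 100
Allowed downtime = 43200 * (100 - 99.5) / 100
Allowed downtime = 216.0 minutes

216.0 minutes


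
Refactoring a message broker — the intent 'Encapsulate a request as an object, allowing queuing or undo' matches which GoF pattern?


This matches the Command pattern

Command


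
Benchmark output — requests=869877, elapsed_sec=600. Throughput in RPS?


Formula: throughput = requests / seconds
throughput = 869877 / 600
throughput = 1449.8 requests/second

1449.8 requests/second


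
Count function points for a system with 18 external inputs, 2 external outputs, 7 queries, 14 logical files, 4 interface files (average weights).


UFP = EI*4 + EO*5 + EQ*4 + ILF*10 + EIF*7
UFP = 18*4 + 2*5 + 7*4 + 14*10 + 4*7
UFP = 72 + 10 + 28 + 140 + 28
UFP = 278

278


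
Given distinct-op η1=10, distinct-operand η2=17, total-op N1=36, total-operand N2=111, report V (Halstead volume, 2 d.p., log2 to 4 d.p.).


Formula: V = N * log2(η), where N = N1 + N2 and η = η1 + η2
η = 10 + 17 = 27
N = 36 + 111 = 147
log2(27) ≈ 4.7549
V = 147 * 4.7549 = 698.97

698.97


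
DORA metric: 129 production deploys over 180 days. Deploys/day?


Formula: deployments per day = releases / days
= 129 / 180
= 0.717 deploys/day
(equivalently, 5.02 deploys/week)

0.717 deploys/day


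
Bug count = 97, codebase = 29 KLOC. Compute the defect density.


Defect density = defects / KLOC
Defect density = 97 / 29
Defect density = 3.345 defects/KLOC

3.345 defects/KLOC


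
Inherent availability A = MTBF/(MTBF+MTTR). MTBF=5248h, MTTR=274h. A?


Availability = MTBF / (MTBF + MTTR)
Availability = 5248 / (5248 + 274)
Availability = 5248 / 5522
Availability = 95.038%

95.038%


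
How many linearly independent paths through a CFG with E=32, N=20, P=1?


Formula: V(G) = E - N + 2P
V(G) = 32 - 20 + 2*1
V(G) = 12 + 2
V(G) = 14

14


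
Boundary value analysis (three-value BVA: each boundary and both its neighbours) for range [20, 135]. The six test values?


Range: [20, 135]
Boundaries: just below min, min, min+1, max-1, max, just above max
Values: [19, 20, 21, 134, 135, 136]

[19, 20, 21, 134, 135, 136]


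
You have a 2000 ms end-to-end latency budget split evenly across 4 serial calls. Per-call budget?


Formula: per_stage = total_budget / stages
per_stage = 2000 / 4
per_stage = 500.0 ms

500.0 ms


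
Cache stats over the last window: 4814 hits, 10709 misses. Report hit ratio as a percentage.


Formula: hit rate = hits / (hits + misses) * 100
hit rate = 4814 / (4814 + 10709) * 100
hit rate = 4814 / 15523 * 100
hit rate = 31.01%

31.01%


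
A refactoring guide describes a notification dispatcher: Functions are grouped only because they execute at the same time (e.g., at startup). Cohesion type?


Reasoning: Related by timing only
Type: Temporal cohesion

Temporal cohesion


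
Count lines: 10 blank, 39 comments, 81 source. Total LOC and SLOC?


Total LOC = blank + comment + code
Total LOC = 10 + 39 + 81 = 130
SLOC (source only) = code = 81

Total LOC: 130, SLOC: 81


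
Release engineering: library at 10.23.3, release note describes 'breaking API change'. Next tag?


Current: 10.23.3
Change category: 'breaking API change' → major bump
SemVer rule: major bump → increment MAJOR, reset MINOR and PATCH to 0
New: 11.0.0

11.0.0


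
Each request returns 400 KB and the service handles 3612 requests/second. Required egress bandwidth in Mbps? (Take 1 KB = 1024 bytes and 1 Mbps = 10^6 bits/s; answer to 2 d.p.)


Formula: Mbps = payload_bytes * RPS * 8 / 1e6
Payload per request = 400 KB = 400 * 1024 = 409600 bytes
Total bytes/sec = 409600 * 3612 = 1479475200
Total bits/sec = 1479475200 * 8 = 11835801600
Mbps = 11835801600 / 1e6 = 11835.8

11835.8 Mbps


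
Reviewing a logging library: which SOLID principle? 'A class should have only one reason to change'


This describes the Single Responsibility Principle (SRP)

Single Responsibility Principle (SRP)


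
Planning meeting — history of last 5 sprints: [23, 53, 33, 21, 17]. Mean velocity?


Formula: Avg velocity = Total points / Number of sprints
Points: [23, 53, 33, 21, 17]
Sum = 23 + 53 + 33 + 21 + 17 = 147
Avg velocity = 147 / 5 = 29.4 points/sprint

29.4 points/sprint


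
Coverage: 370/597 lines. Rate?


Coverage = covered / total * 100
Coverage = 370 / 597 * 100
Coverage = 61.98%

61.98%


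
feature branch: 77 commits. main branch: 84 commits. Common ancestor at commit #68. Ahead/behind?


Common ancestor: commit #68
feature commits after divergence: 77 - 68 = 9
main commits after divergence: 84 - 68 = 16
feature is 9 commits ahead of main
main is 16 commits ahead of feature

feature ahead: 9, main ahead: 16


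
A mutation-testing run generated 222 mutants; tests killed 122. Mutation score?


Mutation score = killed / total * 100
Mutation score = 122 / 222 * 100
Mutation score = 54.95%

54.95%


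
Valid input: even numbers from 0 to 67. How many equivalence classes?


Constraint: even integers in [0, 67]
Class 1: x < 0 — out-of-range invalid
Class 2: x in [0,67] but odd — wrong type invalid
Class 3: x in [0,67] and even — valid
Class 4: x > 67 — out-of-range invalid
Total equivalence classes: 4

4 equivalence classes


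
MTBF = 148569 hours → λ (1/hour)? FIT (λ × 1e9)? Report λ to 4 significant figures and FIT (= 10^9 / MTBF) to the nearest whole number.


Formula: λ = 1 / MTBF; FIT = λ × 1e9 = 1e9 / MTBF
λ = 1 / 148569 ≈ 6.731e-06 failures/hour
FIT = 1e9 / 148569 ≈ 6731 failures per 1e9 hours (nearest whole number)

λ = 6.731e-06 /h, FIT = 6731


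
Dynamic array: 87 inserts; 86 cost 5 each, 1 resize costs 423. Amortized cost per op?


Formula: Amortized cost = Total cost / Operations
Total cost = (86 * 5) + (1 * 423)
Total cost = 430 + 423 = 853
Amortized = 853 / 87 = 9.8046

9.8046


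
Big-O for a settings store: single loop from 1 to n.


Reasoning: one pass through n items
Complexity: O(n)

O(n)


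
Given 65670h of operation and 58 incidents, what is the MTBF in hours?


Formula: MTBF = Total operating time / Number of failures
MTBF = 65670 / 58
MTBF = 1132.24 hours

1132.24 hours


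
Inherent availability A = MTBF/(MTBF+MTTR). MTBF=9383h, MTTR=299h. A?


Availability = MTBF / (MTBF + MTTR)
Availability = 9383 / (9383 + 299)
Availability = 9383 / 9682
Availability = 96.9118%

96.9118%


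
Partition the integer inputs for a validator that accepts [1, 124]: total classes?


Valid range: [1, 124]
Class 1: x < 1 — invalid
Class 2: 1 ≤ x ≤ 124 — valid
Class 3: x > 124 — invalid
Total equivalence classes: 3

3 equivalence classes


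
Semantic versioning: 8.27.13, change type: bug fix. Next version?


Current: 8.27.13
Change category: 'bug fix' → patch bump
SemVer rule: patch bump → increment PATCH (MAJOR and MINOR unchanged)
New: 8.27.14

8.27.14


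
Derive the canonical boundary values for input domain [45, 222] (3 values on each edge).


Range: [45, 222]
Boundaries: just below min, min, min+1, max-1, max, just above max
Values: [44, 45, 46, 221, 222, 223]

[44, 45, 46, 221, 222, 223]


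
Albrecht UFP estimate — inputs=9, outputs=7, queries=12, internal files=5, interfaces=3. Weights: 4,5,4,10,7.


UFP = EI*4 + EO*5 + EQ*4 + ILF*10 + EIF*7
UFP = 9*4 + 7*5 + 12*4 + 5*10 + 3*7
UFP = 36 + 35 + 48 + 50 + 21
UFP = 190

190


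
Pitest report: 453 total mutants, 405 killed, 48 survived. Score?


Mutation score = killed / total * 100
Mutation score = 405 / 453 * 100
Mutation score = 89.4%

89.4%


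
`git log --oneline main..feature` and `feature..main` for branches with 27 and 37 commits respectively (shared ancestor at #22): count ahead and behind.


Common ancestor: commit #22
feature commits after divergence: 27 - 22 = 5
main commits after divergence: 37 - 22 = 15
feature is 5 commits ahead of main
main is 15 commits ahead of feature

feature ahead: 5, main ahead: 15


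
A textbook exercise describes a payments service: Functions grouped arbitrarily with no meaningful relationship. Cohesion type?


Reasoning: Worst: random grouping
Type: Coincidental cohesion

Coincidental cohesion


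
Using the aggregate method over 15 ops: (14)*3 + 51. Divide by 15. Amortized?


Formula: Amortized cost = Total cost / Operations
Total cost = (14 * 3) + (1 * 51)
Total cost = 42 + 51 = 93
Amortized = 93 / 15 = 6.2

6.2


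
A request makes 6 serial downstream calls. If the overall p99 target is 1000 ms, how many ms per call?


Formula: per_stage = total_budget / stages
per_stage = 1000 / 6
per_stage = 166.67 ms

166.67 ms


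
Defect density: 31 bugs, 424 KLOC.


Defect density = defects / KLOC
Defect density = 31 / 424
Defect density = 0.073 defects/KLOC

0.073 defects/KLOC


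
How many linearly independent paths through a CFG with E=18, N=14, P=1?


Formula: V(G) = E - N + 2P
V(G) = 18 - 14 + 2*1
V(G) = 4 + 2
V(G) = 6

6


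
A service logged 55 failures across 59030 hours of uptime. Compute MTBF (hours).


Formula: MTBF = Total operating time / Number of failures
MTBF = 59030 / 55
MTBF = 1073.27 hours

1073.27 hours


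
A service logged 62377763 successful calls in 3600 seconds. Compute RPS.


Formula: throughput = requests / seconds
throughput = 62377763 / 3600
throughput = 17327.16 requests/second

17327.16 requests/second


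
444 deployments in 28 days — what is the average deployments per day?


Formula: deployments per day = releases / days
= 444 / 28
= 15.857 deploys/day
(equivalently, 111.0 deploys/week)

15.857 deploys/day


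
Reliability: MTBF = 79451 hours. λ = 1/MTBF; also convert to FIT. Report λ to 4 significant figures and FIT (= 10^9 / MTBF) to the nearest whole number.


Formula: λ = 1 / MTBF; FIT = λ × 1e9 = 1e9 / MTBF
λ = 1 / 79451 ≈ 1.259e-05 failures/hour
FIT = 1e9 / 79451 ≈ 12586 failures per 1e9 hours (nearest whole number)

λ = 1.259e-05 /h, FIT = 12586


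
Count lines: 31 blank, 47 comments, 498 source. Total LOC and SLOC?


Total LOC = blank + comment + code
Total LOC = 31 + 47 + 498 = 576
SLOC (source only) = code = 498

Total LOC: 576, SLOC: 498
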